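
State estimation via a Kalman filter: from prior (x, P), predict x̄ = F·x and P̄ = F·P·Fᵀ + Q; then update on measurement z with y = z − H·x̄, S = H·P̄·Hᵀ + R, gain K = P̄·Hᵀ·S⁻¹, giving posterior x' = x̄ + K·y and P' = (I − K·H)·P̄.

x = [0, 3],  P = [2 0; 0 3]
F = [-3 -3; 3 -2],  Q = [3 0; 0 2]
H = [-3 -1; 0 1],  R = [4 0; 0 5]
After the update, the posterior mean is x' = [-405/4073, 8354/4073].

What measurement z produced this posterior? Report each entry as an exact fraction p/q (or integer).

x̄ = F·x = [-9, -6]
P̄ = F·P·Fᵀ + Q = [48 0; 0 32]
S = H·P̄·Hᵀ + R = [468 -32; -32 37]
K = P̄·Hᵀ·S⁻¹ = [-1332/4073 -1152/4073; -40/4073 3488/4073]
x' − x̄ = [36252/4073, 32792/4073] = K·y
y = (KᵀK)⁻¹·Kᵀ·(x' − x̄) = [-35, 9]
z = y + H·x̄ = [-35, 9] + [33, -6] = [-2, 3]

z = [-2, 3]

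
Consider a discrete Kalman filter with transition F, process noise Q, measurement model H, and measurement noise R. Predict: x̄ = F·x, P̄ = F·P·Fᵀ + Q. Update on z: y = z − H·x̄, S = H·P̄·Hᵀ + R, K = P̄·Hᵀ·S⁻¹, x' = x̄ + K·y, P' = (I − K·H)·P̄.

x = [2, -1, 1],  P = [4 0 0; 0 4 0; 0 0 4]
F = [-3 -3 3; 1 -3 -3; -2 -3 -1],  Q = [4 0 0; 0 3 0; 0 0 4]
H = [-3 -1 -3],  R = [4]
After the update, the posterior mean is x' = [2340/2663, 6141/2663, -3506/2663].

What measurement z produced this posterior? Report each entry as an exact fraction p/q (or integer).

z = [-1]

x̄ = F·x = [0, 2, -2]
P̄ = F·P·Fᵀ + Q = [112 -12 48; -12 79 40; 48 40 60]
S = H·P̄·Hᵀ + R = [2663]
K = P̄·Hᵀ·S⁻¹ = [-468/2663; -163/2663; -364/2663]
x' − x̄ = [2340/2663, 815/2663, 1820/2663] = K·y
y = (KᵀK)⁻¹·Kᵀ·(x' − x̄) = [-5]
z = y + H·x̄ = [-5] + [4] = [-1]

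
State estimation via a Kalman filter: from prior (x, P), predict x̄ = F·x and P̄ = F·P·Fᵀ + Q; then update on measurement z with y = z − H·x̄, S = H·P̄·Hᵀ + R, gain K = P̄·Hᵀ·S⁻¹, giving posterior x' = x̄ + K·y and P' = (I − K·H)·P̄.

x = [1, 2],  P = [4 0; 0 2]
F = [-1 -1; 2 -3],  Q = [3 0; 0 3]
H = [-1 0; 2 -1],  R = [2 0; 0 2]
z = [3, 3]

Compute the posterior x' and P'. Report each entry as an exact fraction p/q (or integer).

x̄ = F·x = [-3, -4]
P̄ = F·P·Fᵀ + Q = [9 -2; -2 37]
y = z − H·x̄ = [0, 5]
S = H·P̄·Hᵀ + R = [11 -20; -20 83]
K = P̄·Hᵀ·S⁻¹ = [-347/513 40/513; -218/171 -137/171]
x' = x̄ + K·y = [-1339/513, -1369/171]
P' = (I − K·H)·P̄ = [694/513 436/171; 436/171 382/57]

x' = [-1339/513, -1369/171]
P' = [694/513 436/171; 436/171 382/57]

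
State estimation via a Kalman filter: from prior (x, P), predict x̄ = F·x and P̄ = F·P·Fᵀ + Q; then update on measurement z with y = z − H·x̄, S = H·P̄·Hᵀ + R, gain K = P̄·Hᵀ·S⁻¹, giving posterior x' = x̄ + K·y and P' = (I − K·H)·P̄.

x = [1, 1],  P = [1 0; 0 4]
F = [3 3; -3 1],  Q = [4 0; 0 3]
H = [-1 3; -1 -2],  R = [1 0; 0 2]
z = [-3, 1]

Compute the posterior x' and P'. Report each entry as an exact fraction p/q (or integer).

x̄ = F·x = [6, -2]
P̄ = F·P·Fᵀ + Q = [49 3; 3 16]
y = z − H·x̄ = [9, 3]
S = H·P̄·Hᵀ + R = [176 -50; -50 127]
K = P̄·Hᵀ·S⁻¹ = [-3915/9926 -2920/4963; 3965/19852 -1955/9926]
x' = x̄ + K·y = [6801/9926, -15749/19852]
P' = (I − K·H)·P̄ = [4287/4963 1553/9926; 1553/9926 2357/19852]

x' = [6801/9926, -15749/19852]
P' = [4287/4963 1553/9926; 1553/9926 2357/19852]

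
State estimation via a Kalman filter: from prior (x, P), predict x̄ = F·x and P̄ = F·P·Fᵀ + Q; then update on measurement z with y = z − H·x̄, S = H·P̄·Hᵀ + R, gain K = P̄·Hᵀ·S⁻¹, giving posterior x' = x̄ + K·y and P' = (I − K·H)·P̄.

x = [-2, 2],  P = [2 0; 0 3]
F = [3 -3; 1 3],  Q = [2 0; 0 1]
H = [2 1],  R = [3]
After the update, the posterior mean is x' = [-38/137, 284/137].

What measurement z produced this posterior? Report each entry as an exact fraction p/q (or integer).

x̄ = F·x = [-12, 4]
P̄ = F·P·Fᵀ + Q = [47 -21; -21 30]
S = H·P̄·Hᵀ + R = [137]
K = P̄·Hᵀ·S⁻¹ = [73/137; -12/137]
x' − x̄ = [1606/137, -264/137] = K·y
y = (KᵀK)⁻¹·Kᵀ·(x' − x̄) = [22]
z = y + H·x̄ = [22] + [-20] = [2]

z = [2]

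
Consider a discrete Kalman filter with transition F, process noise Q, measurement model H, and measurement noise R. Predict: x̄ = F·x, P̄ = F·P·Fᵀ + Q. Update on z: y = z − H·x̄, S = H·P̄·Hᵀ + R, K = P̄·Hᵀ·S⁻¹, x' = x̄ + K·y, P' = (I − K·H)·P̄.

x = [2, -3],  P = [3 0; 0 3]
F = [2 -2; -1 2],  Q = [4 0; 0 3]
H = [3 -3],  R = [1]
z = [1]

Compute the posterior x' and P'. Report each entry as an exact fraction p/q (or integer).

x' = [76/739, -188/739]
P' = [1648/739 1602/739; 1602/739 1638/739]

x̄ = F·x = [10, -8]
P̄ = F·P·Fᵀ + Q = [28 -18; -18 18]
y = z − H·x̄ = [-53]
S = H·P̄·Hᵀ + R = [739]
K = P̄·Hᵀ·S⁻¹ = [138/739; -108/739]
x' = x̄ + K·y = [76/739, -188/739]
P' = (I − K·H)·P̄ = [1648/739 1602/739; 1602/739 1638/739]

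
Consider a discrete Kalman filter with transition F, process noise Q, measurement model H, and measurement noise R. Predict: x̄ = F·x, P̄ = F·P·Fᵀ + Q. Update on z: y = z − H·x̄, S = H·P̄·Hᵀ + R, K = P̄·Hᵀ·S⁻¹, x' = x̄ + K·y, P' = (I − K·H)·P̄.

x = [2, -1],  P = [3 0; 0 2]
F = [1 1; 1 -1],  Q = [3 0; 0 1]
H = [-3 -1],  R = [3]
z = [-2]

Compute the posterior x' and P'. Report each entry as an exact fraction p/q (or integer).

x' = [-13/87, 75/29]
P' = [71/87 -46/29; -46/29 147/29]

x̄ = F·x = [1, 3]
P̄ = F·P·Fᵀ + Q = [8 1; 1 6]
y = z − H·x̄ = [4]
S = H·P̄·Hᵀ + R = [87]
K = P̄·Hᵀ·S⁻¹ = [-25/87; -3/29]
x' = x̄ + K·y = [-13/87, 75/29]
P' = (I − K·H)·P̄ = [71/87 -46/29; -46/29 147/29]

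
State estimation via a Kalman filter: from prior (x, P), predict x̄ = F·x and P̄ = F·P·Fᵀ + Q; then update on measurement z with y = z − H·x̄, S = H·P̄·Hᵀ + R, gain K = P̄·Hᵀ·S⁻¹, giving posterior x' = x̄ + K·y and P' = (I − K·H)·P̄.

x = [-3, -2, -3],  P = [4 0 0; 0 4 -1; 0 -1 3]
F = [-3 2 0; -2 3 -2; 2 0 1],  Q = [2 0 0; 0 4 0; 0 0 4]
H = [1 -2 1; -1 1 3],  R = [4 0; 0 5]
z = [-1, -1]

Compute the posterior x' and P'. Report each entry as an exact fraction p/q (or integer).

x̄ = F·x = [5, 6, -9]
P̄ = F·P·Fᵀ + Q = [54 52 -26; 52 80 -25; -26 -25 23]
y = z − H·x̄ = [15, 25]
S = H·P̄·Hᵀ + R = [241 84; 84 248]
K = P̄·Hᵀ·S⁻¹ = [-1516/6589 -1612/6589; -7259/13178 -155/52712; 722/6589 6461/26356]
x' = x̄ + K·y = [-30095/6589, -123143/52712, -32359/26356]
P' = (I − K·H)·P̄ = [111630/6589 65236/6589 12778/6589; 65236/6589 347887/52712 28871/26356; 12778/6589 28871/26356 9091/13178]

x' = [-30095/6589, -123143/52712, -32359/26356]
P' = [111630/6589 65236/6589 12778/6589; 65236/6589 347887/52712 28871/26356; 12778/6589 28871/26356 9091/13178]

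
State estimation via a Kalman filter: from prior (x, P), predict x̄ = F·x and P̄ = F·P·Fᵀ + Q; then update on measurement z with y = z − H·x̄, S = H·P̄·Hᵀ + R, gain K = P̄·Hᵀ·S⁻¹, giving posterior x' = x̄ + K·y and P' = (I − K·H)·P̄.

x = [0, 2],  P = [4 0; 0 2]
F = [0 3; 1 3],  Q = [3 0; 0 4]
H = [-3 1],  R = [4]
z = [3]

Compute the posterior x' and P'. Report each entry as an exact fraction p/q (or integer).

x̄ = F·x = [6, 6]
P̄ = F·P·Fᵀ + Q = [21 18; 18 26]
y = z − H·x̄ = [15]
S = H·P̄·Hᵀ + R = [111]
K = P̄·Hᵀ·S⁻¹ = [-15/37; -28/111]
x' = x̄ + K·y = [-3/37, 82/37]
P' = (I − K·H)·P̄ = [102/37 246/37; 246/37 2102/111]

x' = [-3/37, 82/37]
P' = [102/37 246/37; 246/37 2102/111]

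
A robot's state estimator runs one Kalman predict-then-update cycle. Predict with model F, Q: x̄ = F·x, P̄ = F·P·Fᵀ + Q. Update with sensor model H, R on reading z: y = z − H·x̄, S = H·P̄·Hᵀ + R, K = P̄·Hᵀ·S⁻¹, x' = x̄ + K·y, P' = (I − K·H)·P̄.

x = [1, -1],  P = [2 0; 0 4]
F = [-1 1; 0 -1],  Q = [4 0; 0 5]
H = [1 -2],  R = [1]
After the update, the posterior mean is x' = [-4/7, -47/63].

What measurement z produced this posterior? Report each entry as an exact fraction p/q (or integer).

x̄ = F·x = [-2, 1]
P̄ = F·P·Fᵀ + Q = [10 -4; -4 9]
S = H·P̄·Hᵀ + R = [63]
K = P̄·Hᵀ·S⁻¹ = [2/7; -22/63]
x' − x̄ = [10/7, -110/63] = K·y
y = (KᵀK)⁻¹·Kᵀ·(x' − x̄) = [5]
z = y + H·x̄ = [5] + [-4] = [1]

z = [1]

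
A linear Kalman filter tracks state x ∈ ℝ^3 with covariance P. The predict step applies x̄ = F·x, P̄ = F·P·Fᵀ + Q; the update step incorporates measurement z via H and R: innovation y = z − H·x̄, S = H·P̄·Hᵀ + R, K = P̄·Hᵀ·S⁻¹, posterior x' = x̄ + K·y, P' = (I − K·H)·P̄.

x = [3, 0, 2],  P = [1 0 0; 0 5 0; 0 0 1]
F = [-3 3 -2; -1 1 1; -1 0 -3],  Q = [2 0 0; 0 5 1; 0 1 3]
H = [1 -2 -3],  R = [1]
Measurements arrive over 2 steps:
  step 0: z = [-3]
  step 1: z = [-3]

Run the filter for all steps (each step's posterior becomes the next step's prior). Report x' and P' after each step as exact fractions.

step 0: x̄ = F·x = [-13, -1, -9]
step 0: P̄ = F·P·Fᵀ + Q = [60 16 9; 16 12 -1; 9 -1 13]
step 0: y = z − H·x̄ = [-19]
step 0: S = H·P̄·Hᵀ + R = [96]
step 0: K = P̄·Hᵀ·S⁻¹ = [1/96; -5/96; -7/24]
step 0: x' = x̄ + K·y = [-1267/96, -1/96, -83/24]
step 0: P' = (I − K·H)·P̄ = [5759/96 1541/96 223/24; 1541/96 1127/96 -59/24; 223/24 -59/24 29/6]
step 1: x̄ = F·x = [2231/48, 467/48, 2263/96]
step 1: P̄ = F·P·Fᵀ + Q = [12455/24 2339/24 13687/48; 2339/24 623/24 2707/48; 13687/48 2707/48 15575/96]
step 1: y = z − H·x̄ = [3907/96]
step 1: S = H·P̄·Hᵀ + R = [63359/96]
step 1: K = P̄·Hᵀ·S⁻¹ = [-51014/63359; -11870/63359; -30179/63359]
step 1: x' = x̄ + K·y = [868710/63359, 133346/63359, 265334/63359]
step 1: P' = (I − K·H)·P̄ = [5772054/63359 -132806/63359 2029560/63359; -132806/63359 177018/63359 -158324/63359; 2029560/63359 -158324/63359 792129/63359]

step 0: x' = [-1267/96, -1/96, -83/24], P' = [5759/96 1541/96 223/24; 1541/96 1127/96 -59/24; 223/24 -59/24 29/6]
step 1: x' = [868710/63359, 133346/63359, 265334/63359], P' = [5772054/63359 -132806/63359 2029560/63359; -132806/63359 177018/63359 -158324/63359; 2029560/63359 -158324/63359 792129/63359]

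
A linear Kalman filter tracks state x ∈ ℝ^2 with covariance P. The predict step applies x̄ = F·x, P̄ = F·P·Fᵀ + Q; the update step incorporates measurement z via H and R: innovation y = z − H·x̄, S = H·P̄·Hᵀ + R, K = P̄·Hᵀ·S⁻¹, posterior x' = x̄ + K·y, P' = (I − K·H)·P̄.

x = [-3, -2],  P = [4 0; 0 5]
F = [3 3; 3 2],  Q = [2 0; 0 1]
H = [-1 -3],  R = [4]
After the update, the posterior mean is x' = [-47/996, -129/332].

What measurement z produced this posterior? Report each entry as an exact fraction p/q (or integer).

x̄ = F·x = [-15, -13]
P̄ = F·P·Fᵀ + Q = [83 66; 66 57]
S = H·P̄·Hᵀ + R = [996]
K = P̄·Hᵀ·S⁻¹ = [-281/996; -79/332]
x' − x̄ = [14893/996, 4187/332] = K·y
y = (KᵀK)⁻¹·Kᵀ·(x' − x̄) = [-53]
z = y + H·x̄ = [-53] + [54] = [1]

z = [1]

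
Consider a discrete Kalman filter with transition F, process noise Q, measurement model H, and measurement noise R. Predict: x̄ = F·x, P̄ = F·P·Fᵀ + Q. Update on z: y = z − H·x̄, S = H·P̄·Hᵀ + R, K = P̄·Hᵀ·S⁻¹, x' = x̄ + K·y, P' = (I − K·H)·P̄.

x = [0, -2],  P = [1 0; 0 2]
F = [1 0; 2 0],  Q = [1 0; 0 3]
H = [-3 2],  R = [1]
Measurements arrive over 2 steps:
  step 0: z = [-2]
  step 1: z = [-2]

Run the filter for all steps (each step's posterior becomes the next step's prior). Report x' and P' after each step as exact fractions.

step 0: x' = [4/23, -16/23], P' = [42/23 62/23; 62/23 97/23]
step 1: x' = [77/274, -73/137], P' = [1517/548 1131/274; 1131/274 876/137]

step 0: x̄ = F·x = [0, 0]
step 0: P̄ = F·P·Fᵀ + Q = [2 2; 2 7]
step 0: y = z − H·x̄ = [-2]
step 0: S = H·P̄·Hᵀ + R = [23]
step 0: K = P̄·Hᵀ·S⁻¹ = [-2/23; 8/23]
step 0: x' = x̄ + K·y = [4/23, -16/23]
step 0: P' = (I − K·H)·P̄ = [42/23 62/23; 62/23 97/23]
step 1: x̄ = F·x = [4/23, 8/23]
step 1: P̄ = F·P·Fᵀ + Q = [65/23 84/23; 84/23 237/23]
step 1: y = z − H·x̄ = [-50/23]
step 1: S = H·P̄·Hᵀ + R = [548/23]
step 1: K = P̄·Hᵀ·S⁻¹ = [-27/548; 111/274]
step 1: x' = x̄ + K·y = [77/274, -73/137]
step 1: P' = (I − K·H)·P̄ = [1517/548 1131/274; 1131/274 876/137]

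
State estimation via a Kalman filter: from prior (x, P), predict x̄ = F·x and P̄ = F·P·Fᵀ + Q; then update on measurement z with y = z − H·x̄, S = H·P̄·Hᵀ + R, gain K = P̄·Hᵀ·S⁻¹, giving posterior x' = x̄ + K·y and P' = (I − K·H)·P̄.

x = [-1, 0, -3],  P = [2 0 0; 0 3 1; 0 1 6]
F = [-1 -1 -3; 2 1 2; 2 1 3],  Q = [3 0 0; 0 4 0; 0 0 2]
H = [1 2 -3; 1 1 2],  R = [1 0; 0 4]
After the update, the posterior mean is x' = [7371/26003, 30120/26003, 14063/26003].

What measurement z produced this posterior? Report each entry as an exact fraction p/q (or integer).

z = [1, 3]

x̄ = F·x = [10, -8, -11]
P̄ = F·P·Fᵀ + Q = [68 -48 -67; -48 43 52; -67 52 73]
S = H·P̄·Hᵀ + R = [484 -309; -309 251]
K = P̄·Hᵀ·S⁻¹ = [8197/26003 -1719/26003; 973/26003 11454/26003; -5203/26003 7166/26003]
x' − x̄ = [-252659/26003, 238144/26003, 300096/26003] = K·y
y = (KᵀK)⁻¹·Kᵀ·(x' − x̄) = [-26, 23]
z = y + H·x̄ = [-26, 23] + [27, -20] = [1, 3]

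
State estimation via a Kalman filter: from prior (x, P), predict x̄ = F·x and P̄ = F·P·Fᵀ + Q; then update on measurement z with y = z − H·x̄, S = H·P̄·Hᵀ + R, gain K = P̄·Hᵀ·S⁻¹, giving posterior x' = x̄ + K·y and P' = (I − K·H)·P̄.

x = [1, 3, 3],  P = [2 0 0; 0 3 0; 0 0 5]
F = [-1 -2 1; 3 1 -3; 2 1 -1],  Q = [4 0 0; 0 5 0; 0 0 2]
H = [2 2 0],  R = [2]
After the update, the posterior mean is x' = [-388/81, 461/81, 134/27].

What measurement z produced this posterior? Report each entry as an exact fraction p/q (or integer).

x̄ = F·x = [-4, -3, 2]
P̄ = F·P·Fᵀ + Q = [23 -27 -15; -27 71 30; -15 30 18]
S = H·P̄·Hᵀ + R = [162]
K = P̄·Hᵀ·S⁻¹ = [-4/81; 44/81; 5/27]
x' − x̄ = [-64/81, 704/81, 80/27] = K·y
y = (KᵀK)⁻¹·Kᵀ·(x' − x̄) = [16]
z = y + H·x̄ = [16] + [-14] = [2]

z = [2]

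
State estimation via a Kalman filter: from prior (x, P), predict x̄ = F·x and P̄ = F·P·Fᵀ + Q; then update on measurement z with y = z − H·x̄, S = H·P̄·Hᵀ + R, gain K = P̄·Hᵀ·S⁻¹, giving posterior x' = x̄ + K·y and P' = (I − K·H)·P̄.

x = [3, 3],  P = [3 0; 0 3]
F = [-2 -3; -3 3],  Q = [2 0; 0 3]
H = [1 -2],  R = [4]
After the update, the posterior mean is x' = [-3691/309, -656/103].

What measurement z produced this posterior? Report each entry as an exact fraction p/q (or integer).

x̄ = F·x = [-15, 0]
P̄ = F·P·Fᵀ + Q = [41 -9; -9 57]
S = H·P̄·Hᵀ + R = [309]
K = P̄·Hᵀ·S⁻¹ = [59/309; -41/103]
x' − x̄ = [944/309, -656/103] = K·y
y = (KᵀK)⁻¹·Kᵀ·(x' − x̄) = [16]
z = y + H·x̄ = [16] + [-15] = [1]

z = [1]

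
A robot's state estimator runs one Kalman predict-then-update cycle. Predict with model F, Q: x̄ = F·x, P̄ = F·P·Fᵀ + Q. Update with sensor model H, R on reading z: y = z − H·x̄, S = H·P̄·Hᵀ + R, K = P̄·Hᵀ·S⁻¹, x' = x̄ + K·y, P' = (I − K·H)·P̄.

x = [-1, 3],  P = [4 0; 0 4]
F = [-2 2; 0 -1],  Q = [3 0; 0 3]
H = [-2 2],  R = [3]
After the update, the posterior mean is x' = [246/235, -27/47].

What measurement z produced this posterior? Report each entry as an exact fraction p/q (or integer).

x̄ = F·x = [8, -3]
P̄ = F·P·Fᵀ + Q = [35 -8; -8 7]
S = H·P̄·Hᵀ + R = [235]
K = P̄·Hᵀ·S⁻¹ = [-86/235; 6/47]
x' − x̄ = [-1634/235, 114/47] = K·y
y = (KᵀK)⁻¹·Kᵀ·(x' − x̄) = [19]
z = y + H·x̄ = [19] + [-22] = [-3]

z = [-3]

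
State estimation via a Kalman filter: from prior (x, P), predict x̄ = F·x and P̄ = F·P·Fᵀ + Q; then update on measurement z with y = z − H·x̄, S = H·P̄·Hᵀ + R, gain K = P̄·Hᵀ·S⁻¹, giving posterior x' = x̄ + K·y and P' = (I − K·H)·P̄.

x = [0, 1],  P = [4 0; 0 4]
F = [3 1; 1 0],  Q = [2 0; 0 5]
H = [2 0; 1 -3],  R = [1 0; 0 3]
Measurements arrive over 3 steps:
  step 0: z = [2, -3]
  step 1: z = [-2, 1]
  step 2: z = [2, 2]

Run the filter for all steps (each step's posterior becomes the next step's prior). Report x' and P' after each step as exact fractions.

step 0: x' = [1493/1497, 1882/1497], P' = [124/499 41/499; 41/499 341/998]
step 1: x' = [-779558/1042617, -1675861/3127851], P' = [82698/347539 26705/347539; 26705/347539 352141/1042617]
step 2: x' = [870579469/1062115603, -403468606/1062115603], P' = [252408153/1062115603 81458331/1062115603; 81458331/1062115603 358652477/1062115603]

step 0: x̄ = F·x = [1, 0]
step 0: P̄ = F·P·Fᵀ + Q = [42 12; 12 9]
step 0: y = z − H·x̄ = [0, -4]
step 0: S = H·P̄·Hᵀ + R = [169 12; 12 54]
step 0: K = P̄·Hᵀ·S⁻¹ = [248/499 1/1497; 82/499 -941/2994]
step 0: x' = x̄ + K·y = [1493/1497, 1882/1497]
step 0: P' = (I − K·H)·P̄ = [124/499 41/499; 41/499 341/998]
step 1: x̄ = F·x = [6361/1497, 1493/1497]
step 1: P̄ = F·P·Fᵀ + Q = [5061/998 413/499; 413/499 2619/499]
step 1: y = z − H·x̄ = [-15716/1497, -385/1497]
step 1: S = H·P̄·Hᵀ + R = [10621/499 2583/499; 2583/499 50241/998]
step 1: K = P̄·Hᵀ·S⁻¹ = [165396/347539 861/347539; 53410/347539 -325436/1042617]
step 1: x' = x̄ + K·y = [-779558/1042617, -1675861/3127851]
step 1: P' = (I − K·H)·P̄ = [82698/347539 26705/347539; 26705/347539 352141/1042617]
step 2: x̄ = F·x = [-8691883/3127851, -779558/1042617]
step 2: P̄ = F·P·Fᵀ + Q = [5150911/1042617 274799/347539; 274799/347539 1820393/347539]
step 2: y = z − H·x̄ = [23639468/3127851, 7931563/3127851]
step 2: S = H·P̄·Hᵀ + R = [21646261/1042617 5355440/1042617; 5355440/1042617 52482991/1042617]
step 2: K = P̄·Hᵀ·S⁻¹ = [504816306/1062115603 2677720/1062115603; 162916662/1062115603 -331499700/1062115603]
step 2: x' = x̄ + K·y = [870579469/1062115603, -403468606/1062115603]
step 2: P' = (I − K·H)·P̄ = [252408153/1062115603 81458331/1062115603; 81458331/1062115603 358652477/1062115603]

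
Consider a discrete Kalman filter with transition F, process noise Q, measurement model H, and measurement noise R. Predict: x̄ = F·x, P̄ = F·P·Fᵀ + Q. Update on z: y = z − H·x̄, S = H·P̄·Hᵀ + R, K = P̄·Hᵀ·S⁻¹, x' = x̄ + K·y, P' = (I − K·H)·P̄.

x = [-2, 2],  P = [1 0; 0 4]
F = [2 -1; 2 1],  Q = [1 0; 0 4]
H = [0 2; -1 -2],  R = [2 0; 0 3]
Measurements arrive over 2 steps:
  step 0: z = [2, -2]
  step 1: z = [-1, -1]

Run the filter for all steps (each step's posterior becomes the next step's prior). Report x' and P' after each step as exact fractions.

step 0: x̄ = F·x = [-6, -2]
step 0: P̄ = F·P·Fᵀ + Q = [9 0; 0 12]
step 0: y = z − H·x̄ = [6, -12]
step 0: S = H·P̄·Hᵀ + R = [50 -48; -48 60]
step 0: K = P̄·Hᵀ·S⁻¹ = [-18/29 -75/116; 12/29 -2/29]
step 0: x' = x̄ + K·y = [-57/29, 38/29]
step 0: P' = (I − K·H)·P̄ = [369/116 -18/29; -18/29 12/29]
step 1: x̄ = F·x = [-152/29, -76/29]
step 1: P̄ = F·P·Fᵀ + Q = [482/29 357/29; 357/29 425/29]
step 1: y = z − H·x̄ = [123/29, -333/29]
step 1: S = H·P̄·Hᵀ + R = [1758/29 -2414/29; -2414/29 3697/29]
step 1: K = P̄·Hᵀ·S⁻¹ = [-4267/11585 -6534/11585; 3944/11585 -1207/11585]
step 1: x' = x̄ + K·y = [-3791/11585, 227/11585]
step 1: P' = (I − K·H)·P̄ = [28136/11585 -4267/11585; -4267/11585 3944/11585]

step 0: x' = [-57/29, 38/29], P' = [369/116 -18/29; -18/29 12/29]
step 1: x' = [-3791/11585, 227/11585], P' = [28136/11585 -4267/11585; -4267/11585 3944/11585]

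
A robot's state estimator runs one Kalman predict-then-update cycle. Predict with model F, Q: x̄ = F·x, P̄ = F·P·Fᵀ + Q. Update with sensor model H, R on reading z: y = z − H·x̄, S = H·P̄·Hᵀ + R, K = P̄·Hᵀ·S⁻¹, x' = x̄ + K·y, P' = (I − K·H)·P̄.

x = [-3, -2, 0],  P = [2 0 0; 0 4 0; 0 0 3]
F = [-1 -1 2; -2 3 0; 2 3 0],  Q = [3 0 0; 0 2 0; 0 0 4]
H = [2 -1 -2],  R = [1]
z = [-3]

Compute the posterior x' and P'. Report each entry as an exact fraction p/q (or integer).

x̄ = F·x = [5, 0, -12]
P̄ = F·P·Fᵀ + Q = [21 -8 -16; -8 46 28; -16 28 48]
y = z − H·x̄ = [-37]
S = H·P̄·Hᵀ + R = [595]
K = P̄·Hᵀ·S⁻¹ = [82/595; -118/595; -156/595]
x' = x̄ + K·y = [-59/595, 4366/595, -1368/595]
P' = (I − K·H)·P̄ = [5771/595 4916/595 3272/595; 4916/595 13446/595 -1748/595; 3272/595 -1748/595 4224/595]

x' = [-59/595, 4366/595, -1368/595]
P' = [5771/595 4916/595 3272/595; 4916/595 13446/595 -1748/595; 3272/595 -1748/595 4224/595]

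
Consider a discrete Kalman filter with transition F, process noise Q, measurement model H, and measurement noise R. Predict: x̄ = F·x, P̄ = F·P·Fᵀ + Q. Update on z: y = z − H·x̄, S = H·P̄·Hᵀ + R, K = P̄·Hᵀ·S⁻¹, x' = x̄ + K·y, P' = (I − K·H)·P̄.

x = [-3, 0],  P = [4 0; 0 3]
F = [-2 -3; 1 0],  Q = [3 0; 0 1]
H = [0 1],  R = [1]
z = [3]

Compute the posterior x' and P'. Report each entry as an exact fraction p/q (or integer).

x' = [-2, 2]
P' = [106/3 -4/3; -4/3 5/6]

x̄ = F·x = [6, -3]
P̄ = F·P·Fᵀ + Q = [46 -8; -8 5]
y = z − H·x̄ = [6]
S = H·P̄·Hᵀ + R = [6]
K = P̄·Hᵀ·S⁻¹ = [-4/3; 5/6]
x' = x̄ + K·y = [-2, 2]
P' = (I − K·H)·P̄ = [106/3 -4/3; -4/3 5/6]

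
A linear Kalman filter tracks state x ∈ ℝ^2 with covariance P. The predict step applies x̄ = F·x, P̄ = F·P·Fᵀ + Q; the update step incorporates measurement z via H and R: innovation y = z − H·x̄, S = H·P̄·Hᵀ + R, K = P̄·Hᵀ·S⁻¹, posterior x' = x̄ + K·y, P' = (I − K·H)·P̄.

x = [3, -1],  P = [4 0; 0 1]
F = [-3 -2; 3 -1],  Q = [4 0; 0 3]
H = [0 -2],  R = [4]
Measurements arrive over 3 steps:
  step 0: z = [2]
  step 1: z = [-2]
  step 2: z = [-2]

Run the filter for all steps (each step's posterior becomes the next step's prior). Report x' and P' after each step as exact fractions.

step 0: x' = [87/41, -30/41], P' = [648/41 -34/41; -34/41 40/41]
step 1: x' = [193/312, 649/624], P' = [4811/312 -565/624; -565/624 6199/6240]
step 2: x' = [-3818661/931039, 929889/931039], P' = [14344292/931039 -836632/931039; -836632/931039 924799/931039]

step 0: x̄ = F·x = [-7, 10]
step 0: P̄ = F·P·Fᵀ + Q = [44 -34; -34 40]
step 0: y = z − H·x̄ = [22]
step 0: S = H·P̄·Hᵀ + R = [164]
step 0: K = P̄·Hᵀ·S⁻¹ = [17/41; -20/41]
step 0: x' = x̄ + K·y = [87/41, -30/41]
step 0: P' = (I − K·H)·P̄ = [648/41 -34/41; -34/41 40/41]
step 1: x̄ = F·x = [-201/41, 291/41]
step 1: P̄ = F·P·Fᵀ + Q = [5748/41 -5650/41; -5650/41 6199/41]
step 1: y = z − H·x̄ = [500/41]
step 1: S = H·P̄·Hᵀ + R = [24960/41]
step 1: K = P̄·Hᵀ·S⁻¹ = [565/1248; -6199/12480]
step 1: x' = x̄ + K·y = [193/312, 649/624]
step 1: P' = (I − K·H)·P̄ = [4811/312 -565/624; -565/624 6199/6240]
step 2: x̄ = F·x = [-307/78, 509/624]
step 2: P̄ = F·P·Fᵀ + Q = [26498/195 -104579/780; -104579/780 924799/6240]
step 2: y = z − H·x̄ = [-115/312]
step 2: S = H·P̄·Hᵀ + R = [931039/1560]
step 2: K = P̄·Hᵀ·S⁻¹ = [418316/931039; -924799/1862078]
step 2: x' = x̄ + K·y = [-3818661/931039, 929889/931039]
step 2: P' = (I − K·H)·P̄ = [14344292/931039 -836632/931039; -836632/931039 924799/931039]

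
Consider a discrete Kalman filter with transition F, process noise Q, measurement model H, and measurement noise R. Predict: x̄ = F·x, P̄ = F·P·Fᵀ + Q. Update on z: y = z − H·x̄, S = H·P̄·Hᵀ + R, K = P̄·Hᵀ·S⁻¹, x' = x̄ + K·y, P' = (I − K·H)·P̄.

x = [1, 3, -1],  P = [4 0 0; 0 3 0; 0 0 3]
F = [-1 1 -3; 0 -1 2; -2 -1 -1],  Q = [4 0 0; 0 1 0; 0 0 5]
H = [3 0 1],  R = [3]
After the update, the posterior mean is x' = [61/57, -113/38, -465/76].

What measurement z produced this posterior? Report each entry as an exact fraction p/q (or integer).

x̄ = F·x = [5, -5, -4]
P̄ = F·P·Fᵀ + Q = [38 -21 14; -21 16 -3; 14 -3 27]
S = H·P̄·Hᵀ + R = [456]
K = P̄·Hᵀ·S⁻¹ = [16/57; -11/76; 23/152]
x' − x̄ = [-224/57, 77/38, -161/76] = K·y
y = (KᵀK)⁻¹·Kᵀ·(x' − x̄) = [-14]
z = y + H·x̄ = [-14] + [11] = [-3]

z = [-3]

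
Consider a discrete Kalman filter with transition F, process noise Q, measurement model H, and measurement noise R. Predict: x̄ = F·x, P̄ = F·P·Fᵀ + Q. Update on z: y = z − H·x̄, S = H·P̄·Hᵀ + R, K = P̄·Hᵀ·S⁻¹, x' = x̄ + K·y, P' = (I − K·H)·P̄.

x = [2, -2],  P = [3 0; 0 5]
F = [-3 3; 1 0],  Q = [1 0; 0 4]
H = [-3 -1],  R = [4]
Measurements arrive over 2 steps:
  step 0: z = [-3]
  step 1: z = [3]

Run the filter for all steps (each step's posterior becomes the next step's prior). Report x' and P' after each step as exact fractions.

step 0: x' = [201/307, 244/307], P' = [361/307 -663/307; -663/307 1949/307]
step 1: x' = [-13097/10432, 73967/93888], P' = [10087/10432 -48107/31296; -48107/31296 1268381/281664]

step 0: x̄ = F·x = [-12, 2]
step 0: P̄ = F·P·Fᵀ + Q = [73 -9; -9 7]
step 0: y = z − H·x̄ = [-37]
step 0: S = H·P̄·Hᵀ + R = [614]
step 0: K = P̄·Hᵀ·S⁻¹ = [-105/307; 10/307]
step 0: x' = x̄ + K·y = [201/307, 244/307]
step 0: P' = (I − K·H)·P̄ = [361/307 -663/307; -663/307 1949/307]
step 1: x̄ = F·x = [129/307, 201/307]
step 1: P̄ = F·P·Fᵀ + Q = [33031/307 -3072/307; -3072/307 1589/307]
step 1: y = z − H·x̄ = [1509/307]
step 1: S = H·P̄·Hᵀ + R = [281664/307]
step 1: K = P̄·Hᵀ·S⁻¹ = [-10669/31296; 7627/281664]
step 1: x' = x̄ + K·y = [-13097/10432, 73967/93888]
step 1: P' = (I − K·H)·P̄ = [10087/10432 -48107/31296; -48107/31296 1268381/281664]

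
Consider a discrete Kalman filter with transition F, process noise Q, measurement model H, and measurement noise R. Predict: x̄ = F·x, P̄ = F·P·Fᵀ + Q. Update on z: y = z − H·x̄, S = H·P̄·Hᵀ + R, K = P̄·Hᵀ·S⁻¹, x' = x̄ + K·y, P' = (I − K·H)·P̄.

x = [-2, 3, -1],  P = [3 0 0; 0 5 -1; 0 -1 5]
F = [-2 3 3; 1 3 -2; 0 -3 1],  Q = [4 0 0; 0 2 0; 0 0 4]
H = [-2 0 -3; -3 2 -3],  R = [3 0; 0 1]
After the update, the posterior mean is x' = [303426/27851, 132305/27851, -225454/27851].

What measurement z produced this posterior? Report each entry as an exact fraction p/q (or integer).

x̄ = F·x = [10, 9, -10]
P̄ = F·P·Fᵀ + Q = [88 6 -24; 6 82 -64; -24 -64 60]
S = H·P̄·Hᵀ + R = [607 1068; 1068 1925]
K = P̄·Hᵀ·S⁻¹ = [-7960/27851 1812/27851; -14484/27851 12926/27851; -2052/27851 -2276/27851]
x' − x̄ = [24916/27851, -118354/27851, 53056/27851] = K·y
y = (KᵀK)⁻¹·Kᵀ·(x' − x̄) = [-7, -17]
z = y + H·x̄ = [-7, -17] + [10, 18] = [3, 1]

z = [3, 1]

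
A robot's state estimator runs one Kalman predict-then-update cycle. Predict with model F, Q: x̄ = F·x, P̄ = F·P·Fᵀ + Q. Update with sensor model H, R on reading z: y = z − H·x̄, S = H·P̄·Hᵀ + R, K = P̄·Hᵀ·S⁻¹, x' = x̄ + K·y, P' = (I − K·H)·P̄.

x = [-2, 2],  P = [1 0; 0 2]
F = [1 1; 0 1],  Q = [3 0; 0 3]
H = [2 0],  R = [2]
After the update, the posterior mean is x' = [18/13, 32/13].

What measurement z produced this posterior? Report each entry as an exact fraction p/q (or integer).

z = [3]

x̄ = F·x = [0, 2]
P̄ = F·P·Fᵀ + Q = [6 2; 2 5]
S = H·P̄·Hᵀ + R = [26]
K = P̄·Hᵀ·S⁻¹ = [6/13; 2/13]
x' − x̄ = [18/13, 6/13] = K·y
y = (KᵀK)⁻¹·Kᵀ·(x' − x̄) = [3]
z = y + H·x̄ = [3] + [0] = [3]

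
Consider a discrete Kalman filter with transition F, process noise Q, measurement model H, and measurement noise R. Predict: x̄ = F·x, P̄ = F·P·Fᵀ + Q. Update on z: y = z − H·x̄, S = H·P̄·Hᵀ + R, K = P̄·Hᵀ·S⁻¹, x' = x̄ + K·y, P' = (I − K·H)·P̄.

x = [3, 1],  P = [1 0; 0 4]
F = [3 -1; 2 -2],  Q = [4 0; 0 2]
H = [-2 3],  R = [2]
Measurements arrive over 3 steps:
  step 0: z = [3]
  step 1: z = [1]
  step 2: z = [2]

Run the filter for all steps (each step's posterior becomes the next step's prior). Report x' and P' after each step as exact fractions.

step 0: x' = [214/25, 333/50], P' = [409/25 274/25; 274/25 189/25]
step 1: x' = [-439/1962, 131/1962], P' = [16634/981 10634/981; 10634/981 7001/981]
step 2: x' = [-88084/36833, -34538/36833], P' = [693115/36833 444168/36833; 444168/36833 292249/36833]

step 0: x̄ = F·x = [8, 4]
step 0: P̄ = F·P·Fᵀ + Q = [17 14; 14 22]
step 0: y = z − H·x̄ = [7]
step 0: S = H·P̄·Hᵀ + R = [100]
step 0: K = P̄·Hᵀ·S⁻¹ = [2/25; 19/50]
step 0: x' = x̄ + K·y = [214/25, 333/50]
step 0: P' = (I − K·H)·P̄ = [409/25 274/25; 274/25 189/25]
step 1: x̄ = F·x = [951/50, 19/5]
step 1: P̄ = F·P·Fᵀ + Q = [2326/25 128/5; 128/5 10]
step 1: y = z − H·x̄ = [691/25]
step 1: S = H·P̄·Hᵀ + R = [3924/25]
step 1: K = P̄·Hᵀ·S⁻¹ = [-683/981; -265/1962]
step 1: x' = x̄ + K·y = [-439/1962, 131/1962]
step 1: P' = (I − K·H)·P̄ = [16634/981 10634/981; 10634/981 7001/981]
step 2: x̄ = F·x = [-724/981, -190/327]
step 2: P̄ = F·P·Fᵀ + Q = [96827/981 9578/327; 9578/327 1270/109]
step 2: y = z − H·x̄ = [2224/981]
step 2: S = H·P̄·Hᵀ + R = [147332/981]
step 2: K = P̄·Hᵀ·S⁻¹ = [-26863/36833; -11589/73666]
step 2: x' = x̄ + K·y = [-88084/36833, -34538/36833]
step 2: P' = (I − K·H)·P̄ = [693115/36833 444168/36833; 444168/36833 292249/36833]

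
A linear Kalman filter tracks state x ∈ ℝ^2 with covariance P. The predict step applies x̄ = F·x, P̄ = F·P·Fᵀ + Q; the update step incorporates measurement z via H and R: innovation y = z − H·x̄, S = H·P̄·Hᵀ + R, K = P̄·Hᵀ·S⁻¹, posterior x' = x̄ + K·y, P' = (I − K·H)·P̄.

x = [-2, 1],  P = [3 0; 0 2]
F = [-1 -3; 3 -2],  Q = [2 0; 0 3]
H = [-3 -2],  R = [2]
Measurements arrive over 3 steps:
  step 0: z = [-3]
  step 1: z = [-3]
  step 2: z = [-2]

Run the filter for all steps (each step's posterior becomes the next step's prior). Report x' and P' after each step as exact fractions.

step 0: x' = [1253/397, -1306/397], P' = [3506/397 -5184/397; -5184/397 7861/397]
step 1: x' = [-581057/592373, 5299981/1777119], P' = [818066/592373 -1134530/592373; -1134530/592373 5576987/1777119]
step 2: x' = [-1195135196/1286946413, 3001965703/1286946413], P' = [1755473922/1286946413 -2426022630/1286946413; -2426022630/1286946413 3969947653/1286946413]

step 0: x̄ = F·x = [-1, -8]
step 0: P̄ = F·P·Fᵀ + Q = [23 3; 3 38]
step 0: y = z − H·x̄ = [-22]
step 0: S = H·P̄·Hᵀ + R = [397]
step 0: K = P̄·Hᵀ·S⁻¹ = [-75/397; -85/397]
step 0: x' = x̄ + K·y = [1253/397, -1306/397]
step 0: P' = (I − K·H)·P̄ = [3506/397 -5184/397; -5184/397 7861/397]
step 1: x̄ = F·x = [2665/397, 6371/397]
step 1: P̄ = F·P·Fᵀ + Q = [43945/397 72936/397; 72936/397 126397/397]
step 1: y = z − H·x̄ = [19546/397]
step 1: S = H·P̄·Hᵀ + R = [1777119/397]
step 1: K = P̄·Hᵀ·S⁻¹ = [-92569/592373; -471602/1777119]
step 1: x' = x̄ + K·y = [-581057/592373, 5299981/1777119]
step 1: P' = (I − K·H)·P̄ = [818066/592373 -1134530/592373; -1134530/592373 5576987/1777119]
step 2: x̄ = F·x = [-4718924/592373, -15829475/1777119]
step 2: P̄ = F·P·Fᵀ + Q = [11926593/592373 16641486/592373; 16641486/592373 90570167/1777119]
step 2: y = z − H·x̄ = [-77683504/1777119]
step 2: S = H·P̄·Hᵀ + R = [1286946413/1777119]
step 2: K = P̄·Hᵀ·S⁻¹ = [-207188253/1286946413; -330913708/1286946413]
step 2: x' = x̄ + K·y = [-1195135196/1286946413, 3001965703/1286946413]
step 2: P' = (I − K·H)·P̄ = [1755473922/1286946413 -2426022630/1286946413; -2426022630/1286946413 3969947653/1286946413]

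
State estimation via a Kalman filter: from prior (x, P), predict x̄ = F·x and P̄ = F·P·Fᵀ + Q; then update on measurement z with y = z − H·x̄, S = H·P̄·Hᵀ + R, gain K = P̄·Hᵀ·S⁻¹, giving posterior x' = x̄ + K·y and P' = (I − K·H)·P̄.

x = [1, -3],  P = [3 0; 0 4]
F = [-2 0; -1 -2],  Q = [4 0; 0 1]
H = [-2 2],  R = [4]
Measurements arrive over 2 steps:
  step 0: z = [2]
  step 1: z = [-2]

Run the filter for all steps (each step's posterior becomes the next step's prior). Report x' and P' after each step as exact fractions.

step 0: x' = [2/5, 41/25], P' = [12 58/5; 58/5 304/25]
step 1: x' = [10/11, -93/506], P' = [388/11 398/11; 398/11 19249/506]

step 0: x̄ = F·x = [-2, 5]
step 0: P̄ = F·P·Fᵀ + Q = [16 6; 6 20]
step 0: y = z − H·x̄ = [-12]
step 0: S = H·P̄·Hᵀ + R = [100]
step 0: K = P̄·Hᵀ·S⁻¹ = [-1/5; 7/25]
step 0: x' = x̄ + K·y = [2/5, 41/25]
step 0: P' = (I − K·H)·P̄ = [12 58/5; 58/5 304/25]
step 1: x̄ = F·x = [-4/5, -92/25]
step 1: P̄ = F·P·Fᵀ + Q = [52 352/5; 352/5 2701/25]
step 1: y = z − H·x̄ = [94/25]
step 1: S = H·P̄·Hᵀ + R = [2024/25]
step 1: K = P̄·Hᵀ·S⁻¹ = [5/11; 941/1012]
step 1: x' = x̄ + K·y = [10/11, -93/506]
step 1: P' = (I − K·H)·P̄ = [388/11 398/11; 398/11 19249/506]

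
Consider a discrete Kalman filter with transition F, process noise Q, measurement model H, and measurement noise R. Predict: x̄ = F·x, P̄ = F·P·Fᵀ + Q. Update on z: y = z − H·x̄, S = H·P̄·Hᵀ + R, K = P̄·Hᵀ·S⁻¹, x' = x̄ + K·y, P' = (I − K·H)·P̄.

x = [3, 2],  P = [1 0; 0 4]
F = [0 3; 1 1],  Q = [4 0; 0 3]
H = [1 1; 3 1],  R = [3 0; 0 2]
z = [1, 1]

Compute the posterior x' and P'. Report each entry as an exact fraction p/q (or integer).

x' = [-466/1087, 2375/1087]
P' = [560/1087 -932/1087; -932/1087 2576/1087]

x̄ = F·x = [6, 5]
P̄ = F·P·Fᵀ + Q = [40 12; 12 8]
y = z − H·x̄ = [-10, -22]
S = H·P̄·Hᵀ + R = [75 176; 176 442]
K = P̄·Hᵀ·S⁻¹ = [-124/1087 374/1087; 548/1087 -110/1087]
x' = x̄ + K·y = [-466/1087, 2375/1087]
P' = (I − K·H)·P̄ = [560/1087 -932/1087; -932/1087 2576/1087]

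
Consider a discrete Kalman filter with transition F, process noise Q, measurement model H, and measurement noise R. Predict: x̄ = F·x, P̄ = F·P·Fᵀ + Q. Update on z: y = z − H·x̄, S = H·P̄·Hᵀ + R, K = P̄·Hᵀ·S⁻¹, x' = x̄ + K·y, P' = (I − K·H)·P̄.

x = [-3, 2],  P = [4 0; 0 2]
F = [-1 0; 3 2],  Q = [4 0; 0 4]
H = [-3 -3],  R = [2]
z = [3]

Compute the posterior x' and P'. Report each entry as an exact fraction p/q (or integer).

x' = [417/145, -563/145]
P' = [1088/145 -1092/145; -1092/145 1128/145]

x̄ = F·x = [3, -5]
P̄ = F·P·Fᵀ + Q = [8 -12; -12 48]
y = z − H·x̄ = [-3]
S = H·P̄·Hᵀ + R = [290]
K = P̄·Hᵀ·S⁻¹ = [6/145; -54/145]
x' = x̄ + K·y = [417/145, -563/145]
P' = (I − K·H)·P̄ = [1088/145 -1092/145; -1092/145 1128/145]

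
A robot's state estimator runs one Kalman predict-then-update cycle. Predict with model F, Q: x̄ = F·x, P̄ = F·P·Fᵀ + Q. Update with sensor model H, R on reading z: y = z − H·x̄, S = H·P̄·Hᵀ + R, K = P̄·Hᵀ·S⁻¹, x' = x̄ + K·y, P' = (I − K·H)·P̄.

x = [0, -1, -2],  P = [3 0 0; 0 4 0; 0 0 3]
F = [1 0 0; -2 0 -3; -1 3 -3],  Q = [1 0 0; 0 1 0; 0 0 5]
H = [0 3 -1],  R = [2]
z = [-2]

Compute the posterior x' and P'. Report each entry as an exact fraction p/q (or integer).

x̄ = F·x = [0, 6, 3]
P̄ = F·P·Fᵀ + Q = [4 -6 -3; -6 40 33; -3 33 71]
y = z − H·x̄ = [-17]
S = H·P̄·Hᵀ + R = [235]
K = P̄·Hᵀ·S⁻¹ = [-3/47; 87/235; 28/235]
x' = x̄ + K·y = [51/47, -69/235, 229/235]
P' = (I − K·H)·P̄ = [143/47 -21/47 -57/47; -21/47 1831/235 5319/235; -57/47 5319/235 15901/235]

x' = [51/47, -69/235, 229/235]
P' = [143/47 -21/47 -57/47; -21/47 1831/235 5319/235; -57/47 5319/235 15901/235]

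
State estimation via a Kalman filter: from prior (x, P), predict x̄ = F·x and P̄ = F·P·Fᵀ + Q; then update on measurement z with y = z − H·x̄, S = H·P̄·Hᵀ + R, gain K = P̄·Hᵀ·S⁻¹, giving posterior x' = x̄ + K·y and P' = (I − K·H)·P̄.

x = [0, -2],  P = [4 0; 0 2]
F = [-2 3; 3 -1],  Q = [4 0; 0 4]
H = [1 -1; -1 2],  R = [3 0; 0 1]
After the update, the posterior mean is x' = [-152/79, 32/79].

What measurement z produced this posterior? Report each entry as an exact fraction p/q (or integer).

z = [-1, 3]

x̄ = F·x = [-6, 2]
P̄ = F·P·Fᵀ + Q = [38 -30; -30 42]
S = H·P̄·Hᵀ + R = [143 -212; -212 327]
K = P̄·Hᵀ·S⁻¹ = [1460/1817 402/1817; 624/1817 1038/1817]
x' − x̄ = [322/79, -126/79] = K·y
y = (KᵀK)⁻¹·Kᵀ·(x' − x̄) = [7, -7]
z = y + H·x̄ = [7, -7] + [-8, 10] = [-1, 3]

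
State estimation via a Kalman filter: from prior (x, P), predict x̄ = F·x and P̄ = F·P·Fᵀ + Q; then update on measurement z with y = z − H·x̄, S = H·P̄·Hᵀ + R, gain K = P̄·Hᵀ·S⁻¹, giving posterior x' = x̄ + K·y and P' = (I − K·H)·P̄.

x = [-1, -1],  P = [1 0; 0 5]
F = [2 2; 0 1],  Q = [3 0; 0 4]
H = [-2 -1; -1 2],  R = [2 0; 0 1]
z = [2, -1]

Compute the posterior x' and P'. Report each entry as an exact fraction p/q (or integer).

x̄ = F·x = [-4, -1]
P̄ = F·P·Fᵀ + Q = [27 10; 10 9]
y = z − H·x̄ = [-7, -3]
S = H·P̄·Hᵀ + R = [159 6; 6 24]
K = P̄·Hᵀ·S⁻¹ = [-83/210 -27/140; -62/315 241/630]
x' = x̄ + K·y = [-55/84, -97/126]
P' = (I − K·H)·P̄ = [149/420 17/210; 17/210 73/315]

x' = [-55/84, -97/126]
P' = [149/420 17/210; 17/210 73/315]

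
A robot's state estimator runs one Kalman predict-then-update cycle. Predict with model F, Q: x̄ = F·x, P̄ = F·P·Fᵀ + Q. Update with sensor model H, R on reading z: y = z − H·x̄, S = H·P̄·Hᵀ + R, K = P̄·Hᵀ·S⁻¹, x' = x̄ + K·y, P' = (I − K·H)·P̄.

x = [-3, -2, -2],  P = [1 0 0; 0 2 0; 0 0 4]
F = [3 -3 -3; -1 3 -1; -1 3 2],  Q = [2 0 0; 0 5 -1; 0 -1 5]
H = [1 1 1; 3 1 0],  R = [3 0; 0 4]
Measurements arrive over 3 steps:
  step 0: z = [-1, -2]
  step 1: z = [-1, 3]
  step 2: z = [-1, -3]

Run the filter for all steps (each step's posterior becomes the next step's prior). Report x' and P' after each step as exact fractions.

step 0: x' = [-451/305, 2969/1159, -2845/1159], P' = [1667/1220 -653/244 151/244; -653/244 35821/4636 -13655/4636; 151/244 -13655/4636 17125/4636]
step 1: x' = [615164869/722524016, 322993905/722524016, -358241685/180631004], P' = [2101020375/1445048032 -4158058101/1445048032 200212125/361262008; -4158058101/1445048032 11776522671/1445048032 -966334791/361262008; 200212125/361262008 -966334791/361262008 299032827/90315502]
step 2: x' = [-18424699414144/22956964505063, -8372911603937/22956964505063, 10829193330988/22956964505063], P' = [33257415146644/22956964505063 -65618227988396/22956964505063 12519115107910/22956964505063; -65618227988396/22956964505063 185563506522352/22956964505063 -60753543118382/22956964505063; 12519115107910/22956964505063 -60753543118382/22956964505063 75768340212898/22956964505063]

step 0: x̄ = F·x = [3, -1, -7]
step 0: P̄ = F·P·Fᵀ + Q = [65 -9 -45; -9 28 10; -45 10 40]
step 0: y = z − H·x̄ = [4, -10]
step 0: S = H·P̄·Hᵀ + R = [48 62; 62 563]
step 0: K = P̄·Hᵀ·S⁻¹ = [-281/1220 217/610; 3253/4636 -175/2318; 2113/4636 -631/2318]
step 0: x' = x̄ + K·y = [-451/305, 2969/1159, -2845/1159]
step 0: P' = (I − K·H)·P̄ = [1667/1220 -653/244 151/244; -653/244 35821/4636 -13655/4636; 151/244 -13655/4636 17125/4636]
step 1: x̄ = F·x = [-27567/5795, 67329/5795, 24654/5795]
step 1: P̄ = F·P·Fᵀ + Q = [2343457/23180 -1784859/23180 -452976/5795; -1784859/23180 2655693/23180 400557/5795; -452976/5795 400557/5795 399387/5795]
step 1: y = z − H·x̄ = [-1151/95, 537/95]
step 1: S = H·P̄·Hᵀ + R = [10972/95 -5274/95; -5274/95 53813/95]
step 1: K = P̄·Hᵀ·S⁻¹ = [-3432211/11844656 2197749/5922328; 10254441/11844656 -714807/5922328; 1174887/2961164 -374691/1480582]
step 1: x' = x̄ + K·y = [615164869/722524016, 322993905/722524016, -358241685/180631004]
step 1: P' = (I − K·H)·P̄ = [2101020375/1445048032 -4158058101/1445048032 200212125/361262008; -4158058101/1445048032 11776522671/1445048032 -966334791/361262008; 200212125/361262008 -966334791/361262008 299032827/90315502]
step 2: x̄ = F·x = [646926639/90315502, 893391793/361262008, -1256058317/361262008]
step 2: P̄ = F·P·Fᵀ + Q = [5053199326/45157751 -7790178231/90315502 -7856743113/90315502; -7790178231/90315502 42460392599/361262008 27406777133/361262008; -7856743113/90315502 27406777133/361262008 27453487535/361262008]
step 2: y = z − H·x̄ = [-323287755/45157751, -9740297485/361262008]
step 2: S = H·P̄·Hᵀ + R = [5132680535/45157751 -3472476937/45157751; -3472476937/45157751 220771514559/361262008]
step 2: K = P̄·Hᵀ·S⁻¹ = [-6613899244614/22956964505063 8538504362884/22956964505063; 19730578471858/22956964505063 -2822794360709/22956964505063; 9177970734142/22956964505063 -5799049448663/22956964505063]
step 2: x' = x̄ + K·y = [-18424699414144/22956964505063, -8372911603937/22956964505063, 10829193330988/22956964505063]
step 2: P' = (I − K·H)·P̄ = [33257415146644/22956964505063 -65618227988396/22956964505063 12519115107910/22956964505063; -65618227988396/22956964505063 185563506522352/22956964505063 -60753543118382/22956964505063; 12519115107910/22956964505063 -60753543118382/22956964505063 75768340212898/22956964505063]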